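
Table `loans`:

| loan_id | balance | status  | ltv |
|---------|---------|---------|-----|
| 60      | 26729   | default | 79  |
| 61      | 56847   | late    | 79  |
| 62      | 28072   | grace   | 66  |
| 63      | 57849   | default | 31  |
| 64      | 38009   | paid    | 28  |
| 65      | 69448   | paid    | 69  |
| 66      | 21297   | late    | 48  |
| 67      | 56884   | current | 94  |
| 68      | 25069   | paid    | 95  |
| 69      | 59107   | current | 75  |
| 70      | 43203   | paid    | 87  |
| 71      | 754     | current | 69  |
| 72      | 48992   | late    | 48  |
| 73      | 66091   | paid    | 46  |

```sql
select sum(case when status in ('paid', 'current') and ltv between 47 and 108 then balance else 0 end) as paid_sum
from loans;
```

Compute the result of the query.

loan_id=60: ✗
loan_id=61: ✗
loan_id=62: ✗
loan_id=63: ✗
loan_id=64: ✗
loan_id=65: ✓ → 69448
loan_id=66: ✗
loan_id=67: ✓ → 56884
loan_id=68: ✓ → 25069
loan_id=69: ✓ → 59107
loan_id=70: ✓ → 43203
loan_id=71: ✓ → 754
loan_id=72: ✗
loan_id=73: ✗
paid_sum = 69448 + 56884 + 25069 + 59107 + 43203 + 754 = 254465

254465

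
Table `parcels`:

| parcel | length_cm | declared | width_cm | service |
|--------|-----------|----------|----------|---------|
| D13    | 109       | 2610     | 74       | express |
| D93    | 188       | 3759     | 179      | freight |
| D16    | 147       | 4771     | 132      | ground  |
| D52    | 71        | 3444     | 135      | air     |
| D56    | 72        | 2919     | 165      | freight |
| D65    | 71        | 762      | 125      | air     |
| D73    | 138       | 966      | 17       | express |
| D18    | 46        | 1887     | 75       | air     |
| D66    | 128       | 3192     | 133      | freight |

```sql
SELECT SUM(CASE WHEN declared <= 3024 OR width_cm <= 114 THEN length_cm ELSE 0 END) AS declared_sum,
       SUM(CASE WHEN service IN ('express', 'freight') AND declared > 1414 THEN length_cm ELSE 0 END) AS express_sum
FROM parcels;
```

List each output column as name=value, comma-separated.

[declared_sum: declared <= 3024 OR width_cm <= 114]
parcel=D13: ✓ → 109
parcel=D93: ✗
parcel=D16: ✗
parcel=D52: ✗
parcel=D56: ✓ → 72
parcel=D65: ✓ → 71
parcel=D73: ✓ → 138
parcel=D18: ✓ → 46
parcel=D66: ✗
declared_sum = 109 + 72 + 71 + 138 + 46 = 436
—
[express_sum: service IN ('express', 'freight') AND declared > 1414]
parcel=D13: ✓ → 109
parcel=D93: ✓ → 188
parcel=D16: ✗
parcel=D52: ✗
parcel=D56: ✓ → 72
parcel=D65: ✗
parcel=D73: ✗
parcel=D18: ✗
parcel=D66: ✓ → 128
express_sum = 109 + 188 + 72 + 128 = 497

declared_sum=436, express_sum=497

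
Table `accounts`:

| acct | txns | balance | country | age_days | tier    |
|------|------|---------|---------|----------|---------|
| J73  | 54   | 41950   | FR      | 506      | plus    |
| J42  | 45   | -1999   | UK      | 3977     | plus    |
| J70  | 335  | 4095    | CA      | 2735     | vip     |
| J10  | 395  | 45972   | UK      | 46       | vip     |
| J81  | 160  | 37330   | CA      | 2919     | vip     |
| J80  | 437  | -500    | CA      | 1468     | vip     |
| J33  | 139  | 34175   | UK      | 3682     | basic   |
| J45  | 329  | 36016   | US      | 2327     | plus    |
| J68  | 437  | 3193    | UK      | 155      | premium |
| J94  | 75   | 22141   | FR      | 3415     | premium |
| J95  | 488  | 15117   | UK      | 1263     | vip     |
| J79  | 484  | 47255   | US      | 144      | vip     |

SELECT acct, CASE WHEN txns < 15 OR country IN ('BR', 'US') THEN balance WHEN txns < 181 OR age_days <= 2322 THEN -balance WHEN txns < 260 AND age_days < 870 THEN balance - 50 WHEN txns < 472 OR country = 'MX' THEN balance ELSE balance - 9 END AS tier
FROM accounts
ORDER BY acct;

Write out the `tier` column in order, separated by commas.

-45972, -34175, 1999, 36016, -3193, 4095, -41950, 47255, 500, -37330, -22141, -15117

acct=J10: txns < 181 OR age_days <= 2322 → -45972
acct=J33: txns < 181 OR age_days <= 2322 → -34175
acct=J42: txns < 181 OR age_days <= 2322 → 1999
acct=J45: txns < 15 OR country IN ('BR', 'US') → 36016
acct=J68: txns < 181 OR age_days <= 2322 → -3193
acct=J70: txns < 472 OR country = 'MX' → 4095
acct=J73: txns < 181 OR age_days <= 2322 → -41950
acct=J79: txns < 15 OR country IN ('BR', 'US') → 47255
acct=J80: txns < 181 OR age_days <= 2322 → 500
acct=J81: txns < 181 OR age_days <= 2322 → -37330
acct=J94: txns < 181 OR age_days <= 2322 → -22141
acct=J95: txns < 181 OR age_days <= 2322 → -15117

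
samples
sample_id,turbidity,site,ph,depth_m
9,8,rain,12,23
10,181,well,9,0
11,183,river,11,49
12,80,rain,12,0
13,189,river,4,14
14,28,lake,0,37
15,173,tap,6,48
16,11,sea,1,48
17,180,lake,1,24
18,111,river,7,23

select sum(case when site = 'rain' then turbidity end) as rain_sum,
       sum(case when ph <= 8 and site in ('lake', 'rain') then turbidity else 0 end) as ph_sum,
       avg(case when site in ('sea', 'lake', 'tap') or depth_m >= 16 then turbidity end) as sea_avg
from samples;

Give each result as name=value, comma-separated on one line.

[rain_sum: site = 'rain']
sample_id=9: ✓ → 8
sample_id=10: ✗
sample_id=11: ✗
sample_id=12: ✓ → 80
sample_id=13: ✗
sample_id=14: ✗
sample_id=15: ✗
sample_id=16: ✗
sample_id=17: ✗
sample_id=18: ✗
rain_sum = 8 + 80 = 88
—
[ph_sum: ph <= 8 and site in ('lake', 'rain')]
sample_id=9: ✗
sample_id=10: ✗
sample_id=11: ✗
sample_id=12: ✗
sample_id=13: ✗
sample_id=14: ✓ → 28
sample_id=15: ✗
sample_id=16: ✗
sample_id=17: ✓ → 180
sample_id=18: ✗
ph_sum = 28 + 180 = 208
—
[sea_avg: site in ('sea', 'lake', 'tap') or depth_m >= 16]
sample_id=9: ✓ → 8
sample_id=10: ✗
sample_id=11: ✓ → 183
sample_id=12: ✗
sample_id=13: ✗
sample_id=14: ✓ → 28
sample_id=15: ✓ → 173
sample_id=16: ✓ → 11
sample_id=17: ✓ → 180
sample_id=18: ✓ → 111
sea_avg = (8 + 183 + 28 + 173 + 11 + 180 + 111) / 7 = 99.1428571429

rain_sum=88, ph_sum=208, sea_avg=99.1428571429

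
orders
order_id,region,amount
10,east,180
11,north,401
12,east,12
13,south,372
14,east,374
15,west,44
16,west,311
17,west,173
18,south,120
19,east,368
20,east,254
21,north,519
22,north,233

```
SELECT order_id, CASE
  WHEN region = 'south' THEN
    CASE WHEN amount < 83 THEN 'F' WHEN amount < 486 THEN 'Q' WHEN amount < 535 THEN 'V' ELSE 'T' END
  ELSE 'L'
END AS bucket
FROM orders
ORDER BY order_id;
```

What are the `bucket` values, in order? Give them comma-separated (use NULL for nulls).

L, L, L, Q, L, L, L, L, Q, L, L, L, L

order_id=10: region='east' → outer ELSE → L
order_id=11: region='north' → outer ELSE → L
order_id=12: region='east' → outer ELSE → L
order_id=13: region='south' → inner[amount < 486] → Q
order_id=14: region='east' → outer ELSE → L
order_id=15: region='west' → outer ELSE → L
order_id=16: region='west' → outer ELSE → L
order_id=17: region='west' → outer ELSE → L
order_id=18: region='south' → inner[amount < 486] → Q
order_id=19: region='east' → outer ELSE → L
order_id=20: region='east' → outer ELSE → L
order_id=21: region='north' → outer ELSE → L
order_id=22: region='north' → outer ELSE → L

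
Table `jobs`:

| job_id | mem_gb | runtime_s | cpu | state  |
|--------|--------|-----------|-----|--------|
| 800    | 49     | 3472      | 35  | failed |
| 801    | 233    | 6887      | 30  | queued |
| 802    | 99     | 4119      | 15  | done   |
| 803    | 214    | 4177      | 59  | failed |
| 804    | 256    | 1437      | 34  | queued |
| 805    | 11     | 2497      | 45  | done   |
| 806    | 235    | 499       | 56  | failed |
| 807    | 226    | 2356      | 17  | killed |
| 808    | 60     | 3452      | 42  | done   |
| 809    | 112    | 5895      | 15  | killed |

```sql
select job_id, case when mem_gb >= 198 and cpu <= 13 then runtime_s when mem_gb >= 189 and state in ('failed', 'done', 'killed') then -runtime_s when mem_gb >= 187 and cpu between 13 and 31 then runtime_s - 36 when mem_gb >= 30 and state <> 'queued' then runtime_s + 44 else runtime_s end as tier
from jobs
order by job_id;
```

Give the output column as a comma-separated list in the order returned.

3516, 6851, 4163, -4177, 1437, 2497, -499, -2356, 3496, 5939

job_id=800: mem_gb >= 30 and state <> 'queued' → 3516
job_id=801: mem_gb >= 187 and cpu between 13 and 31 → 6851
job_id=802: mem_gb >= 30 and state <> 'queued' → 4163
job_id=803: mem_gb >= 189 and state in ('failed', 'done', 'killed') → -4177
job_id=804: ELSE → 1437
job_id=805: ELSE → 2497
job_id=806: mem_gb >= 189 and state in ('failed', 'done', 'killed') → -499
job_id=807: mem_gb >= 189 and state in ('failed', 'done', 'killed') → -2356
job_id=808: mem_gb >= 30 and state <> 'queued' → 3496
job_id=809: mem_gb >= 30 and state <> 'queued' → 5939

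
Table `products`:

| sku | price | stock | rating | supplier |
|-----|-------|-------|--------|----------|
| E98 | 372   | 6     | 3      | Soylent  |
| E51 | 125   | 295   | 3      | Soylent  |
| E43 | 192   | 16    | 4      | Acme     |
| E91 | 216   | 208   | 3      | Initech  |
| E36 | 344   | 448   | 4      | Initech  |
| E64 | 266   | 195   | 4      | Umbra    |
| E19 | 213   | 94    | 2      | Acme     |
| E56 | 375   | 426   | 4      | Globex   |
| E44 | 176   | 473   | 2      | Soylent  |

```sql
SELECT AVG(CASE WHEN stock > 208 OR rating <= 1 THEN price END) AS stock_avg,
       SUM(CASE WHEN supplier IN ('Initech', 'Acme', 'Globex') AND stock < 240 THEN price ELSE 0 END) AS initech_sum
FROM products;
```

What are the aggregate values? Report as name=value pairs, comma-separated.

stock_avg=255, initech_sum=621

[stock_avg: stock > 208 OR rating <= 1]
sku=E98: ✗
sku=E51: ✓ → 125
sku=E43: ✗
sku=E91: ✗
sku=E36: ✓ → 344
sku=E64: ✗
sku=E19: ✗
sku=E56: ✓ → 375
sku=E44: ✓ → 176
stock_avg = (125 + 344 + 375 + 176) / 4 = 255
—
[initech_sum: supplier IN ('Initech', 'Acme', 'Globex') AND stock < 240]
sku=E98: ✗
sku=E51: ✗
sku=E43: ✓ → 192
sku=E91: ✓ → 216
sku=E36: ✗
sku=E64: ✗
sku=E19: ✓ → 213
sku=E56: ✗
sku=E44: ✗
initech_sum = 192 + 216 + 213 = 621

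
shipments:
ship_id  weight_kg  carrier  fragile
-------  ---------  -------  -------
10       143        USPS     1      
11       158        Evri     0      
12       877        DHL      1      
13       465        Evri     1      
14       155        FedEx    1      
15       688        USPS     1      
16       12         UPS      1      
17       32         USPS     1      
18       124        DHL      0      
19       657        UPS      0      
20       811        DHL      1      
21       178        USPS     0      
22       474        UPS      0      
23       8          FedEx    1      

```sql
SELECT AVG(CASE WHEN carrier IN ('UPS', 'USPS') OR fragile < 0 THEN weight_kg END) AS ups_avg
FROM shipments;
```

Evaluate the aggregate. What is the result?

312

ship_id=10: ✓ → 143
ship_id=11: ✗
ship_id=12: ✗
ship_id=13: ✗
ship_id=14: ✗
ship_id=15: ✓ → 688
ship_id=16: ✓ → 12
ship_id=17: ✓ → 32
ship_id=18: ✗
ship_id=19: ✓ → 657
ship_id=20: ✗
ship_id=21: ✓ → 178
ship_id=22: ✓ → 474
ship_id=23: ✗
ups_avg = (143 + 688 + 12 + 32 + 657 + 178 + 474) / 7 = 312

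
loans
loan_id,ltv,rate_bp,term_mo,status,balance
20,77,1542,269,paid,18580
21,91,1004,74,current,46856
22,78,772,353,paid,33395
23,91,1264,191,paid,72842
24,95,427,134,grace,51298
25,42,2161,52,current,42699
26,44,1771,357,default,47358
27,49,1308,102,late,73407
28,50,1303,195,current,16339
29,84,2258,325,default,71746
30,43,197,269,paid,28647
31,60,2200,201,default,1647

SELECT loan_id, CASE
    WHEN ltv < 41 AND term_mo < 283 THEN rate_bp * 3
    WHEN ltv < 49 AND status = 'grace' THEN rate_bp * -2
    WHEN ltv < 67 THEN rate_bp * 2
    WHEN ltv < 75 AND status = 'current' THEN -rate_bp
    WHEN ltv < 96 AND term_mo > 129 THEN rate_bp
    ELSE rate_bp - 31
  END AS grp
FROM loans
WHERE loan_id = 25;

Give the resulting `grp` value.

loan_id = 25: ltv=42, rate_bp=2161, term_mo=52, status=current, balance=42699.
ltv < 41 AND term_mo < 283 → false
ltv < 49 AND status = 'grace' → false
ltv < 67 → true → 4322

4322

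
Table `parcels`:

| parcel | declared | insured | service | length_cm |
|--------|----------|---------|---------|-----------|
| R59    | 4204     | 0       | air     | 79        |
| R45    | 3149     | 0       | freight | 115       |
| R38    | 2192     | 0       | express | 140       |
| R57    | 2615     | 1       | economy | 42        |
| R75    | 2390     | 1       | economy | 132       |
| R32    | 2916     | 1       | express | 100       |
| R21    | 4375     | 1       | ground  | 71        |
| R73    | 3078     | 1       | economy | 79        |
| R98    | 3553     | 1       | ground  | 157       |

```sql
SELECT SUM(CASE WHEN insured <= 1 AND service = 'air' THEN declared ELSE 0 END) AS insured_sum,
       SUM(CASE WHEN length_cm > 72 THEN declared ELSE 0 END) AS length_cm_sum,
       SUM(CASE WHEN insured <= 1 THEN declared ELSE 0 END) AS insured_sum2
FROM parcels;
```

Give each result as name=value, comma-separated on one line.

insured_sum=4204, length_cm_sum=21482, insured_sum2=28472

[insured_sum: insured <= 1 AND service = 'air']
parcel=R59: ✓ → 4204
parcel=R45: ✗
parcel=R38: ✗
parcel=R57: ✗
parcel=R75: ✗
parcel=R32: ✗
parcel=R21: ✗
parcel=R73: ✗
parcel=R98: ✗
insured_sum = 4204
—
[length_cm_sum: length_cm > 72]
parcel=R59: ✓ → 4204
parcel=R45: ✓ → 3149
parcel=R38: ✓ → 2192
parcel=R57: ✗
parcel=R75: ✓ → 2390
parcel=R32: ✓ → 2916
parcel=R21: ✗
parcel=R73: ✓ → 3078
parcel=R98: ✓ → 3553
length_cm_sum = 4204 + 3149 + 2192 + 2390 + 2916 + 3078 + 3553 = 21482
—
[insured_sum2: insured <= 1]
parcel=R59: ✓ → 4204
parcel=R45: ✓ → 3149
parcel=R38: ✓ → 2192
parcel=R57: ✓ → 2615
parcel=R75: ✓ → 2390
parcel=R32: ✓ → 2916
parcel=R21: ✓ → 4375
parcel=R73: ✓ → 3078
parcel=R98: ✓ → 3553
insured_sum2 = 4204 + 3149 + 2192 + 2615 + 2390 + 2916 + 4375 + 3078 + 3553 = 28472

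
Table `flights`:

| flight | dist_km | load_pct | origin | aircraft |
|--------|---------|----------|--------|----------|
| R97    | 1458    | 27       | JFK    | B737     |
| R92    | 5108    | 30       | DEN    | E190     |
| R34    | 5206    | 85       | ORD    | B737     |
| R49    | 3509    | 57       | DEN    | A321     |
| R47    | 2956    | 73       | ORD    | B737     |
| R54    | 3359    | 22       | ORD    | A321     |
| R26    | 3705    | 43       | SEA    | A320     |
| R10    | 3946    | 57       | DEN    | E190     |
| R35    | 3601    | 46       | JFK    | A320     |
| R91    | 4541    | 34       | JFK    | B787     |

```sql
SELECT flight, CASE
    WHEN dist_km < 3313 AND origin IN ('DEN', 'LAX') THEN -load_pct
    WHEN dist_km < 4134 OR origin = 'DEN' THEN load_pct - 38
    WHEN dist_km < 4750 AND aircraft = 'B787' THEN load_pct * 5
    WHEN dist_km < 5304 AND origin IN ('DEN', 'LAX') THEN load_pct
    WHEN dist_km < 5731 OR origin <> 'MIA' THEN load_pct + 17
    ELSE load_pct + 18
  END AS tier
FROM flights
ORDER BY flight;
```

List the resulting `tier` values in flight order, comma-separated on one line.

flight=R10: dist_km < 4134 OR origin = 'DEN' → 19
flight=R26: dist_km < 4134 OR origin = 'DEN' → 5
flight=R34: dist_km < 5731 OR origin <> 'MIA' → 102
flight=R35: dist_km < 4134 OR origin = 'DEN' → 8
flight=R47: dist_km < 4134 OR origin = 'DEN' → 35
flight=R49: dist_km < 4134 OR origin = 'DEN' → 19
flight=R54: dist_km < 4134 OR origin = 'DEN' → -16
flight=R91: dist_km < 4750 AND aircraft = 'B787' → 170
flight=R92: dist_km < 4134 OR origin = 'DEN' → -8
flight=R97: dist_km < 4134 OR origin = 'DEN' → -11

19, 5, 102, 8, 35, 19, -16, 170, -8, -11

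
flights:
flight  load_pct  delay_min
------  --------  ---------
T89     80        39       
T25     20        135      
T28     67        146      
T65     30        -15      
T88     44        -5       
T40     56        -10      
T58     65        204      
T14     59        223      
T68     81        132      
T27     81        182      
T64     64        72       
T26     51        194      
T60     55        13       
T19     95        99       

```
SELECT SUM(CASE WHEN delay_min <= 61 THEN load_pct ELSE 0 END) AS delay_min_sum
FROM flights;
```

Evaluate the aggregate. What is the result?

flight=T89: ✓ → 80
flight=T25: ✗
flight=T28: ✗
flight=T65: ✓ → 30
flight=T88: ✓ → 44
flight=T40: ✓ → 56
flight=T58: ✗
flight=T14: ✗
flight=T68: ✗
flight=T27: ✗
flight=T64: ✗
flight=T26: ✗
flight=T60: ✓ → 55
flight=T19: ✗
delay_min_sum = 80 + 30 + 44 + 56 + 55 = 265

265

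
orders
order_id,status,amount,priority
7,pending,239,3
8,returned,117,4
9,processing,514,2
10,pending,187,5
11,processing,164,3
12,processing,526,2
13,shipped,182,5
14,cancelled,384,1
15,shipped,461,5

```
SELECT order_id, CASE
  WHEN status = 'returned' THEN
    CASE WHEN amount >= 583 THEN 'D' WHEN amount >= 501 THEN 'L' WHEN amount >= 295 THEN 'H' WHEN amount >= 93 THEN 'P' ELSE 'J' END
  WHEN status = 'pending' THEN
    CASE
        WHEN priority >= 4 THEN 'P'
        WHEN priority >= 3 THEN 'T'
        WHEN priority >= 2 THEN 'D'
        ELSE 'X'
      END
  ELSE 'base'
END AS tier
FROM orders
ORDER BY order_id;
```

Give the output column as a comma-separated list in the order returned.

T, P, base, P, base, base, base, base, base

order_id=7: status='pending' → inner[priority >= 3] → T
order_id=8: status='returned' → inner[amount >= 93] → P
order_id=9: status='processing' → outer ELSE → base
order_id=10: status='pending' → inner[priority >= 4] → P
order_id=11: status='processing' → outer ELSE → base
order_id=12: status='processing' → outer ELSE → base
order_id=13: status='shipped' → outer ELSE → base
order_id=14: status='cancelled' → outer ELSE → base
order_id=15: status='shipped' → outer ELSE → base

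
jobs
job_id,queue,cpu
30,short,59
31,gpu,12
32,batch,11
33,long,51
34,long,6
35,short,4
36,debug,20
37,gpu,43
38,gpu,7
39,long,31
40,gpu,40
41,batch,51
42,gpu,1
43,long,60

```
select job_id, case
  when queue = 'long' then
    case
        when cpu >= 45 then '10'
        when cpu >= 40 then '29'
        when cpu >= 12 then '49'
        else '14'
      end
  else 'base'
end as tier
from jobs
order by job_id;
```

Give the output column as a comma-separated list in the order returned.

base, base, base, 10, 14, base, base, base, base, 49, base, base, base, 10

job_id=30: queue='short' → outer ELSE → base
job_id=31: queue='gpu' → outer ELSE → base
job_id=32: queue='batch' → outer ELSE → base
job_id=33: queue='long' → inner[cpu >= 45] → 10
job_id=34: queue='long' → inner[ELSE] → 14
job_id=35: queue='short' → outer ELSE → base
job_id=36: queue='debug' → outer ELSE → base
job_id=37: queue='gpu' → outer ELSE → base
job_id=38: queue='gpu' → outer ELSE → base
job_id=39: queue='long' → inner[cpu >= 12] → 49
job_id=40: queue='gpu' → outer ELSE → base
job_id=41: queue='batch' → outer ELSE → base
job_id=42: queue='gpu' → outer ELSE → base
job_id=43: queue='long' → inner[cpu >= 45] → 10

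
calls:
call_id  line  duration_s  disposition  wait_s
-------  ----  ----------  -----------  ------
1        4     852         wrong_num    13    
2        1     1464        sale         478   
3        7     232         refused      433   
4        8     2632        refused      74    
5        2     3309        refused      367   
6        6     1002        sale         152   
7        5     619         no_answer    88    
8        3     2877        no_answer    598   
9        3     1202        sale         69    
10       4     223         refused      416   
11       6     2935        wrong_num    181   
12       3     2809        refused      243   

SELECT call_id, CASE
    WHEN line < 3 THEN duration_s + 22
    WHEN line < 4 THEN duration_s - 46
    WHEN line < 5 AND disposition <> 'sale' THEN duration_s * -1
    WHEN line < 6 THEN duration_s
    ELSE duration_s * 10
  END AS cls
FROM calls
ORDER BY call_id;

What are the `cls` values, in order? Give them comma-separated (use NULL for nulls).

call_id=1: line < 5 AND disposition <> 'sale' → -852
call_id=2: line < 3 → 1486
call_id=3: ELSE → 2320
call_id=4: ELSE → 26320
call_id=5: line < 3 → 3331
call_id=6: ELSE → 10020
call_id=7: line < 6 → 619
call_id=8: line < 4 → 2831
call_id=9: line < 4 → 1156
call_id=10: line < 5 AND disposition <> 'sale' → -223
call_id=11: ELSE → 29350
call_id=12: line < 4 → 2763

-852, 1486, 2320, 26320, 3331, 10020, 619, 2831, 1156, -223, 29350, 2763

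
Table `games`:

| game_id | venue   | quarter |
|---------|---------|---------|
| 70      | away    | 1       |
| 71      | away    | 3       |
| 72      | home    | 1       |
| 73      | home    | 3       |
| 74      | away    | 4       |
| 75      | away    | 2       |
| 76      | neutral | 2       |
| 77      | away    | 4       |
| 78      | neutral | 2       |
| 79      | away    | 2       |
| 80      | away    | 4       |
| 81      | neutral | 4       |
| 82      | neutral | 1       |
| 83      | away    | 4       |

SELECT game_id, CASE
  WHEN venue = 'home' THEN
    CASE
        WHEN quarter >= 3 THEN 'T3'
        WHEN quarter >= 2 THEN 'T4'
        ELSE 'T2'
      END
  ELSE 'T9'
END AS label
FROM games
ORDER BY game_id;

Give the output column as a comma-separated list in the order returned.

game_id=70: venue='away' → outer ELSE → T9
game_id=71: venue='away' → outer ELSE → T9
game_id=72: venue='home' → inner[ELSE] → T2
game_id=73: venue='home' → inner[quarter >= 3] → T3
game_id=74: venue='away' → outer ELSE → T9
game_id=75: venue='away' → outer ELSE → T9
game_id=76: venue='neutral' → outer ELSE → T9
game_id=77: venue='away' → outer ELSE → T9
game_id=78: venue='neutral' → outer ELSE → T9
game_id=79: venue='away' → outer ELSE → T9
game_id=80: venue='away' → outer ELSE → T9
game_id=81: venue='neutral' → outer ELSE → T9
game_id=82: venue='neutral' → outer ELSE → T9
game_id=83: venue='away' → outer ELSE → T9

T9, T9, T2, T3, T9, T9, T9, T9, T9, T9, T9, T9, T9, T9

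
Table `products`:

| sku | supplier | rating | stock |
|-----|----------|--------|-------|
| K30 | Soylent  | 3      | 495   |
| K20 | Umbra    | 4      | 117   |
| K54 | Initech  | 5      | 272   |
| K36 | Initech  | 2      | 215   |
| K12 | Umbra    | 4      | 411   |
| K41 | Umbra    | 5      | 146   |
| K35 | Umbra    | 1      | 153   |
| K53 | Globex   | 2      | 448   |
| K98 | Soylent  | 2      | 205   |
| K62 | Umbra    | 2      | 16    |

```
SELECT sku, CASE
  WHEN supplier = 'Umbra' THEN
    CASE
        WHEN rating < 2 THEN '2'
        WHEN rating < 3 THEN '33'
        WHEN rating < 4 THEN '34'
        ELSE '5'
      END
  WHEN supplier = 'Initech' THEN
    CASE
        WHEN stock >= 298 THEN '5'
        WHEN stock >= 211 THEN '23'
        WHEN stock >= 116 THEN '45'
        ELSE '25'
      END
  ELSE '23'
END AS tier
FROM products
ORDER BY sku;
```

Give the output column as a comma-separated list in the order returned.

sku=K12: supplier='Umbra' → inner[ELSE] → 5
sku=K20: supplier='Umbra' → inner[ELSE] → 5
sku=K30: supplier='Soylent' → outer ELSE → 23
sku=K35: supplier='Umbra' → inner[rating < 2] → 2
sku=K36: supplier='Initech' → inner[stock >= 211] → 23
sku=K41: supplier='Umbra' → inner[ELSE] → 5
sku=K53: supplier='Globex' → outer ELSE → 23
sku=K54: supplier='Initech' → inner[stock >= 211] → 23
sku=K62: supplier='Umbra' → inner[rating < 3] → 33
sku=K98: supplier='Soylent' → outer ELSE → 23

5, 5, 23, 2, 23, 5, 23, 23, 33, 23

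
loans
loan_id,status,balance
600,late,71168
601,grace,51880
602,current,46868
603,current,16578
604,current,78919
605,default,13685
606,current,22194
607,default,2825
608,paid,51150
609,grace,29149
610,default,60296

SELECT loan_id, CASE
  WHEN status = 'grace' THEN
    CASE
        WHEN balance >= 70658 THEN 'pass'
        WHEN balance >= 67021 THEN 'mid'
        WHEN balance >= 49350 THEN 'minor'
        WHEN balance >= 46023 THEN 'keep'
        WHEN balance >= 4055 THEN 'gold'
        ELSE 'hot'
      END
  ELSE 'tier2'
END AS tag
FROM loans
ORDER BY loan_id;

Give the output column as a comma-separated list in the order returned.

tier2, minor, tier2, tier2, tier2, tier2, tier2, tier2, tier2, gold, tier2

loan_id=600: status='late' → outer ELSE → tier2
loan_id=601: status='grace' → inner[balance >= 49350] → minor
loan_id=602: status='current' → outer ELSE → tier2
loan_id=603: status='current' → outer ELSE → tier2
loan_id=604: status='current' → outer ELSE → tier2
loan_id=605: status='default' → outer ELSE → tier2
loan_id=606: status='current' → outer ELSE → tier2
loan_id=607: status='default' → outer ELSE → tier2
loan_id=608: status='paid' → outer ELSE → tier2
loan_id=609: status='grace' → inner[balance >= 4055] → gold
loan_id=610: status='default' → outer ELSE → tier2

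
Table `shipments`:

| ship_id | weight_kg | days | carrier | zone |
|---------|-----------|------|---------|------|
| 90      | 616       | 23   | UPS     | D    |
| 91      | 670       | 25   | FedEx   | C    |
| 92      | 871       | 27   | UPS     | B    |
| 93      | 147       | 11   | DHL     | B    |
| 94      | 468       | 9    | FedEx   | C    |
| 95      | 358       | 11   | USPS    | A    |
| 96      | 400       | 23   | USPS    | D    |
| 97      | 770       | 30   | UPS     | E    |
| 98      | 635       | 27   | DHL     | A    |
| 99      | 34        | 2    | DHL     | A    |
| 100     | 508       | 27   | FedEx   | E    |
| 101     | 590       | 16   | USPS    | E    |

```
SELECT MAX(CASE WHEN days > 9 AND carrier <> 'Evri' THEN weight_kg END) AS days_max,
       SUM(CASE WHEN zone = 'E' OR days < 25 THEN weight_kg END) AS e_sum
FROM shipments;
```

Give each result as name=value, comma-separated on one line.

days_max=871, e_sum=3891

[days_max: days > 9 AND carrier <> 'Evri']
ship_id=90: ✓ → 616
ship_id=91: ✓ → 670
ship_id=92: ✓ → 871
ship_id=93: ✓ → 147
ship_id=94: ✗
ship_id=95: ✓ → 358
ship_id=96: ✓ → 400
ship_id=97: ✓ → 770
ship_id=98: ✓ → 635
ship_id=99: ✗
ship_id=100: ✓ → 508
ship_id=101: ✓ → 590
days_max = MAX(616, 670, 871, 147, 358, 400, 770, 635, 508, 590) = 871
—
[e_sum: zone = 'E' OR days < 25]
ship_id=90: ✓ → 616
ship_id=91: ✗
ship_id=92: ✗
ship_id=93: ✓ → 147
ship_id=94: ✓ → 468
ship_id=95: ✓ → 358
ship_id=96: ✓ → 400
ship_id=97: ✓ → 770
ship_id=98: ✗
ship_id=99: ✓ → 34
ship_id=100: ✓ → 508
ship_id=101: ✓ → 590
e_sum = 616 + 147 + 468 + 358 + 400 + 770 + 34 + 508 + 590 = 3891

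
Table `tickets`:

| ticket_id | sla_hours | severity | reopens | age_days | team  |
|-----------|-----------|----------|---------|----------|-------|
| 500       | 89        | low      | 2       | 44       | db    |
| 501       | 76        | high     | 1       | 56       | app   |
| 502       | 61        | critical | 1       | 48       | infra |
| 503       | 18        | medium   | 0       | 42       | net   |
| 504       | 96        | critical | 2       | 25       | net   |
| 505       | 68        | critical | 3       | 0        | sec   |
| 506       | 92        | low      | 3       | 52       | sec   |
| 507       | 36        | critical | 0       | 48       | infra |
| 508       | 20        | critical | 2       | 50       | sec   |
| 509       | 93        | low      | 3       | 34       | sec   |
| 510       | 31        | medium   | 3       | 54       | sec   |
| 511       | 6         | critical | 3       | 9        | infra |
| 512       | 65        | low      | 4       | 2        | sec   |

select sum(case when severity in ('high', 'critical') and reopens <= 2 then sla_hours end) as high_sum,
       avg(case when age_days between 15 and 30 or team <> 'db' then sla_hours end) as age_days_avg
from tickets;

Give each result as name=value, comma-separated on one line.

[high_sum: severity in ('high', 'critical') and reopens <= 2]
ticket_id=500: ✗
ticket_id=501: ✓ → 76
ticket_id=502: ✓ → 61
ticket_id=503: ✗
ticket_id=504: ✓ → 96
ticket_id=505: ✗
ticket_id=506: ✗
ticket_id=507: ✓ → 36
ticket_id=508: ✓ → 20
ticket_id=509: ✗
ticket_id=510: ✗
ticket_id=511: ✗
ticket_id=512: ✗
high_sum = 76 + 61 + 96 + 36 + 20 = 289
—
[age_days_avg: age_days between 15 and 30 or team <> 'db']
ticket_id=500: ✗
ticket_id=501: ✓ → 76
ticket_id=502: ✓ → 61
ticket_id=503: ✓ → 18
ticket_id=504: ✓ → 96
ticket_id=505: ✓ → 68
ticket_id=506: ✓ → 92
ticket_id=507: ✓ → 36
ticket_id=508: ✓ → 20
ticket_id=509: ✓ → 93
ticket_id=510: ✓ → 31
ticket_id=511: ✓ → 6
ticket_id=512: ✓ → 65
age_days_avg = (76 + 61 + 18 + 96 + 68 + 92 + 36 + 20 + 93 + 31 + 6 + 65) / 12 = 55.1666666667

high_sum=289, age_days_avg=55.1666666667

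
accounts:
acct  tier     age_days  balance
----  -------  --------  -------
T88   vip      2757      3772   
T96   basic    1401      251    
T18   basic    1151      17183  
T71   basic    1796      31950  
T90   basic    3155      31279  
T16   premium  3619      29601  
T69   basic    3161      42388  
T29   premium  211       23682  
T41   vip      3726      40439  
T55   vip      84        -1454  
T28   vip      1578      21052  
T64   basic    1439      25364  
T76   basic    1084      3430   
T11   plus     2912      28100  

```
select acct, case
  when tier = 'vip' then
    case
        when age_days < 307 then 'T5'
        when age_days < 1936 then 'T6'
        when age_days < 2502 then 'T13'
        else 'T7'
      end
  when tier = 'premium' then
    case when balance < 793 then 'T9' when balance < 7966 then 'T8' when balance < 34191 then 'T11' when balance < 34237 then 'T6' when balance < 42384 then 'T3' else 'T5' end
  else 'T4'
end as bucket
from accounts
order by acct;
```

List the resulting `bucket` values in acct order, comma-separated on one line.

acct=T11: tier='plus' → outer ELSE → T4
acct=T16: tier='premium' → inner[balance < 34191] → T11
acct=T18: tier='basic' → outer ELSE → T4
acct=T28: tier='vip' → inner[age_days < 1936] → T6
acct=T29: tier='premium' → inner[balance < 34191] → T11
acct=T41: tier='vip' → inner[ELSE] → T7
acct=T55: tier='vip' → inner[age_days < 307] → T5
acct=T64: tier='basic' → outer ELSE → T4
acct=T69: tier='basic' → outer ELSE → T4
acct=T71: tier='basic' → outer ELSE → T4
acct=T76: tier='basic' → outer ELSE → T4
acct=T88: tier='vip' → inner[ELSE] → T7
acct=T90: tier='basic' → outer ELSE → T4
acct=T96: tier='basic' → outer ELSE → T4

T4, T11, T4, T6, T11, T7, T5, T4, T4, T4, T4, T7, T4, T4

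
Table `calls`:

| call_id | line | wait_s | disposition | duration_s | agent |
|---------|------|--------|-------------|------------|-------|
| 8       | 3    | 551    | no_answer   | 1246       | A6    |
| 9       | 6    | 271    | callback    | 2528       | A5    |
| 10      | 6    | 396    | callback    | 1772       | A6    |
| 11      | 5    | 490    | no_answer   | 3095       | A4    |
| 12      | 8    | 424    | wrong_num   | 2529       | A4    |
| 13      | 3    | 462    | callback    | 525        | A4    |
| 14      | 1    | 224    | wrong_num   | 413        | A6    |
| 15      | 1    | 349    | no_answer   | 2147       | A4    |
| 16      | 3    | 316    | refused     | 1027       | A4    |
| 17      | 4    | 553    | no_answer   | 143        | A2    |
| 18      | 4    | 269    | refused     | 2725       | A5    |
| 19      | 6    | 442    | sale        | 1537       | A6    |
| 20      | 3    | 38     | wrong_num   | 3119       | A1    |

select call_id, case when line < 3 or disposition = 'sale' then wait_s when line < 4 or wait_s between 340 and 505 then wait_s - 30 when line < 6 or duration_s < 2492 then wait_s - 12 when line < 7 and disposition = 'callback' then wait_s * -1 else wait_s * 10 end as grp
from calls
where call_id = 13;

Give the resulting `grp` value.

432

call_id = 13: line=3, wait_s=462, disposition=callback, duration_s=525, agent=A4.
line < 3 or disposition = 'sale' → false
line < 4 or wait_s between 340 and 505 → true → 432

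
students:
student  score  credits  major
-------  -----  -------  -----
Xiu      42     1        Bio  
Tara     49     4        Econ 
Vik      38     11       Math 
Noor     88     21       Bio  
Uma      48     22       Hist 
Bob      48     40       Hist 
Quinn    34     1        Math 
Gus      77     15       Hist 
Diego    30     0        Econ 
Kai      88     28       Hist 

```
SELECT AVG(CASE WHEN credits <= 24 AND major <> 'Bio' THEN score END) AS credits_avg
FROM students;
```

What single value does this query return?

student=Xiu: ✗
student=Tara: ✓ → 49
student=Vik: ✓ → 38
student=Noor: ✗
student=Uma: ✓ → 48
student=Bob: ✗
student=Quinn: ✓ → 34
student=Gus: ✓ → 77
student=Diego: ✓ → 30
student=Kai: ✗
credits_avg = (49 + 38 + 48 + 34 + 77 + 30) / 6 = 46

46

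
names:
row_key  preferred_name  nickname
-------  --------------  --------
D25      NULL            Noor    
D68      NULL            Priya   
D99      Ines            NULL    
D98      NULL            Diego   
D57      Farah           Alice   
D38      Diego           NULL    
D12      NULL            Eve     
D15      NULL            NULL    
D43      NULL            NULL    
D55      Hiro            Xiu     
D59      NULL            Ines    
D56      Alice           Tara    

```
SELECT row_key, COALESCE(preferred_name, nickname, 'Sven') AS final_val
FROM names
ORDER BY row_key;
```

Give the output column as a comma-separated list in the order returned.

Eve, Sven, Noor, Diego, Sven, Hiro, Alice, Farah, Ines, Priya, Diego, Ines

row_key=D12: preferred_name=NULL, nickname=Eve → Eve
row_key=D15: preferred_name=NULL, nickname=NULL, → literal Sven → Sven
row_key=D25: preferred_name=NULL, nickname=Noor → Noor
row_key=D38: preferred_name=Diego → Diego
row_key=D43: preferred_name=NULL, nickname=NULL, → literal Sven → Sven
row_key=D55: preferred_name=Hiro → Hiro
row_key=D56: preferred_name=Alice → Alice
row_key=D57: preferred_name=Farah → Farah
row_key=D59: preferred_name=NULL, nickname=Ines → Ines
row_key=D68: preferred_name=NULL, nickname=Priya → Priya
row_key=D98: preferred_name=NULL, nickname=Diego → Diego
row_key=D99: preferred_name=Ines → Ines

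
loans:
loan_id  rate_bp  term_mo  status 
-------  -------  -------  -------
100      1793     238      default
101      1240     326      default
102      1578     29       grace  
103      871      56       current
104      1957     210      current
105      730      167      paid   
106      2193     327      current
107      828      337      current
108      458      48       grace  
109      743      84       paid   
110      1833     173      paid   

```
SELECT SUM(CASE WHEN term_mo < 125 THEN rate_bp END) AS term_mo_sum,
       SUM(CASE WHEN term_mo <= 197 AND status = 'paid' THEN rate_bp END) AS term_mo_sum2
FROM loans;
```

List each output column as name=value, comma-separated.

term_mo_sum=3650, term_mo_sum2=3306

[term_mo_sum: term_mo < 125]
loan_id=100: ✗
loan_id=101: ✗
loan_id=102: ✓ → 1578
loan_id=103: ✓ → 871
loan_id=104: ✗
loan_id=105: ✗
loan_id=106: ✗
loan_id=107: ✗
loan_id=108: ✓ → 458
loan_id=109: ✓ → 743
loan_id=110: ✗
term_mo_sum = 1578 + 871 + 458 + 743 = 3650
—
[term_mo_sum2: term_mo <= 197 AND status = 'paid']
loan_id=100: ✗
loan_id=101: ✗
loan_id=102: ✗
loan_id=103: ✗
loan_id=104: ✗
loan_id=105: ✓ → 730
loan_id=106: ✗
loan_id=107: ✗
loan_id=108: ✗
loan_id=109: ✓ → 743
loan_id=110: ✓ → 1833
term_mo_sum2 = 730 + 743 + 1833 = 3306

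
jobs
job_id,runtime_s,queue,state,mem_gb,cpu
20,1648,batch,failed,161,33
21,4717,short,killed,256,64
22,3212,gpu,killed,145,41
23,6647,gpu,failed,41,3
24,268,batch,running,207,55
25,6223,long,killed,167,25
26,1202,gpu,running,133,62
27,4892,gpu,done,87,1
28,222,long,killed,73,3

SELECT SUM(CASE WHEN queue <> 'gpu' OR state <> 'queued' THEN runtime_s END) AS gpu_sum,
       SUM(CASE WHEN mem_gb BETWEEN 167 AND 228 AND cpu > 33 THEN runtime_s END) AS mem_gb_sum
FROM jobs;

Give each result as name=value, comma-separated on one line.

gpu_sum=29031, mem_gb_sum=268

[gpu_sum: queue <> 'gpu' OR state <> 'queued']
job_id=20: ✓ → 1648
job_id=21: ✓ → 4717
job_id=22: ✓ → 3212
job_id=23: ✓ → 6647
job_id=24: ✓ → 268
job_id=25: ✓ → 6223
job_id=26: ✓ → 1202
job_id=27: ✓ → 4892
job_id=28: ✓ → 222
gpu_sum = 1648 + 4717 + 3212 + 6647 + 268 + 6223 + 1202 + 4892 + 222 = 29031
—
[mem_gb_sum: mem_gb BETWEEN 167 AND 228 AND cpu > 33]
job_id=20: ✗
job_id=21: ✗
job_id=22: ✗
job_id=23: ✗
job_id=24: ✓ → 268
job_id=25: ✗
job_id=26: ✗
job_id=27: ✗
job_id=28: ✗
mem_gb_sum = 268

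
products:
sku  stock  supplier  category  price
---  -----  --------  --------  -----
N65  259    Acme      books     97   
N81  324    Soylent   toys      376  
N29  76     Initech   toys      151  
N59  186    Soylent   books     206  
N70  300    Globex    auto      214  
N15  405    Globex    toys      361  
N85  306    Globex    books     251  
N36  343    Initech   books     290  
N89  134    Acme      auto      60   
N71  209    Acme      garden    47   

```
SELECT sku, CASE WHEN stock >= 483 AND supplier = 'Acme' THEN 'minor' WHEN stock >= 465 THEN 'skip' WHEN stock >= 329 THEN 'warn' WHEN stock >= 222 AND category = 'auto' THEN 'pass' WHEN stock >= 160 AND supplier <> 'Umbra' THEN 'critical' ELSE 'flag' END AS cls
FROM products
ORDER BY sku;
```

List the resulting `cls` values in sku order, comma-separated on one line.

warn, flag, warn, critical, critical, pass, critical, critical, critical, flag

sku=N15: stock >= 329 → warn
sku=N29: ELSE → flag
sku=N36: stock >= 329 → warn
sku=N59: stock >= 160 AND supplier <> 'Umbra' → critical
sku=N65: stock >= 160 AND supplier <> 'Umbra' → critical
sku=N70: stock >= 222 AND category = 'auto' → pass
sku=N71: stock >= 160 AND supplier <> 'Umbra' → critical
sku=N81: stock >= 160 AND supplier <> 'Umbra' → critical
sku=N85: stock >= 160 AND supplier <> 'Umbra' → critical
sku=N89: ELSE → flag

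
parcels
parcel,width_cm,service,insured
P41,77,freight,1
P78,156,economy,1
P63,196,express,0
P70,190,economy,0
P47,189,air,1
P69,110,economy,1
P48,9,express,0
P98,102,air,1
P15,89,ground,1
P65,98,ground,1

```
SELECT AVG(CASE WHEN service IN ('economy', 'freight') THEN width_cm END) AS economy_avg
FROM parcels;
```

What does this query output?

parcel=P41: ✓ → 77
parcel=P78: ✓ → 156
parcel=P63: ✗
parcel=P70: ✓ → 190
parcel=P47: ✗
parcel=P69: ✓ → 110
parcel=P48: ✗
parcel=P98: ✗
parcel=P15: ✗
parcel=P65: ✗
economy_avg = (77 + 156 + 190 + 110) / 4 = 133.25

133.25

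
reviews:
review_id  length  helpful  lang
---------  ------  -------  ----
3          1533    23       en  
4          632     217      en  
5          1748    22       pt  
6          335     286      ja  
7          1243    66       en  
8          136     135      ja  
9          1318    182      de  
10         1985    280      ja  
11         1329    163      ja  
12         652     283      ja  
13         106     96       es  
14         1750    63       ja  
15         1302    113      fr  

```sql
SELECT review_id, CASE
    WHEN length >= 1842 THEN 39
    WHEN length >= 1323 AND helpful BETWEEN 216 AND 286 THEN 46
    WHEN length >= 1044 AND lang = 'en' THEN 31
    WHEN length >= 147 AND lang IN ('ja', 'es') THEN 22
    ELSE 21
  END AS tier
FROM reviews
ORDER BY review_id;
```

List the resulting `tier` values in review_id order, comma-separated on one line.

31, 21, 21, 22, 31, 21, 21, 39, 22, 22, 21, 22, 21

review_id=3: length >= 1044 AND lang = 'en' → 31
review_id=4: ELSE → 21
review_id=5: ELSE → 21
review_id=6: length >= 147 AND lang IN ('ja', 'es') → 22
review_id=7: length >= 1044 AND lang = 'en' → 31
review_id=8: ELSE → 21
review_id=9: ELSE → 21
review_id=10: length >= 1842 → 39
review_id=11: length >= 147 AND lang IN ('ja', 'es') → 22
review_id=12: length >= 147 AND lang IN ('ja', 'es') → 22
review_id=13: ELSE → 21
review_id=14: length >= 147 AND lang IN ('ja', 'es') → 22
review_id=15: ELSE → 21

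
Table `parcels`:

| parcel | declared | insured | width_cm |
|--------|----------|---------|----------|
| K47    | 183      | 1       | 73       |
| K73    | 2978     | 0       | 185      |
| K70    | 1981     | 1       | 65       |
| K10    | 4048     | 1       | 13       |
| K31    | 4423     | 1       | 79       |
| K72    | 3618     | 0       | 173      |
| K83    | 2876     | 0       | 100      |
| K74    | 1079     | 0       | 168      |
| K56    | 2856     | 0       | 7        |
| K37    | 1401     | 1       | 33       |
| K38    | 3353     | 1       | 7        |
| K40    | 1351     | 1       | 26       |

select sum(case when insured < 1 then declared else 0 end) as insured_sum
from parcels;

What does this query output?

parcel=K47: ✗
parcel=K73: ✓ → 2978
parcel=K70: ✗
parcel=K10: ✗
parcel=K31: ✗
parcel=K72: ✓ → 3618
parcel=K83: ✓ → 2876
parcel=K74: ✓ → 1079
parcel=K56: ✓ → 2856
parcel=K37: ✗
parcel=K38: ✗
parcel=K40: ✗
insured_sum = 2978 + 3618 + 2876 + 1079 + 2856 = 13407

13407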